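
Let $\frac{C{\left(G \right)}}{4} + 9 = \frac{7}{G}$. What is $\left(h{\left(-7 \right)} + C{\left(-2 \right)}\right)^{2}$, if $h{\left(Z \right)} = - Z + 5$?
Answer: $1444$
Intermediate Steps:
$C{\left(G \right)} = -36 + \frac{28}{G}$ ($C{\left(G \right)} = -36 + 4 \frac{7}{G} = -36 + \frac{28}{G}$)
$h{\left(Z \right)} = 5 - Z$
$\left(h{\left(-7 \right)} + C{\left(-2 \right)}\right)^{2} = \left(\left(5 - -7\right) - \left(36 - \frac{28}{-2}\right)\right)^{2} = \left(\left(5 + 7\right) + \left(-36 + 28 \left(- \frac{1}{2}\right)\right)\right)^{2} = \left(12 - 50\right)^{2} = \left(-38\right)^{2} = 1444$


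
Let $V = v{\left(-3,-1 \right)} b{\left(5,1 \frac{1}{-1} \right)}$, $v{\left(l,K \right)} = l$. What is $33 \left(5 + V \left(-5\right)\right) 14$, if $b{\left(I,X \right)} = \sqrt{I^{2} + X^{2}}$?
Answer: $2310 + 6930 \sqrt{26} \approx 37646.0$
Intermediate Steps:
$V = - 3 \sqrt{26}$ ($V = - 3 \sqrt{5^{2} + \left(1 \frac{1}{-1}\right)^{2}} = - 3 \sqrt{25 + \left(1 \left(-1\right)\right)^{2}} = - 3 \sqrt{25 + \left(-1\right)^{2}} = - 3 \sqrt{25 + 1} = - 3 \sqrt{26} \approx -15.297$)
$33 \left(5 + V \left(-5\right)\right) 14 = 33 \left(5 + - 3 \sqrt{26} \left(-5\right)\right) 14 = 33 \left(5 + 15 \sqrt{26}\right) 14 = \left(165 + 495 \sqrt{26}\right) 14 = 2310 + 6930 \sqrt{26}$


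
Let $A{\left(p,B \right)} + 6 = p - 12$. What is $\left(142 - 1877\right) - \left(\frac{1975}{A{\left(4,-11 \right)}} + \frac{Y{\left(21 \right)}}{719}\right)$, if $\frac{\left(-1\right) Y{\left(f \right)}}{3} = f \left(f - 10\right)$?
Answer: $- \frac{16034783}{10066} \approx -1593.0$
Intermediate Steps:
$A{\left(p,B \right)} = -18 + p$ ($A{\left(p,B \right)} = -6 + \left(p - 12\right) = -6 + \left(-12 + p\right) = -18 + p$)
$Y{\left(f \right)} = - 3 f \left(-10 + f\right)$ ($Y{\left(f \right)} = - 3 f \left(f - 10\right) = - 3 f \left(-10 + f\right)$)
$\left(142 - 1877\right) - \left(\frac{1975}{A{\left(4,-11 \right)}} + \frac{Y{\left(21 \right)}}{719}\right) = \left(142 - 1877\right) - \left(\frac{1975}{-18 + 4} + \frac{3 \cdot 21 \left(10 - 21\right)}{719}\right) = \left(142 - 1877\right) - \left(\frac{1975}{-14} + 3 \cdot 21 \left(10 - 21\right) \frac{1}{719}\right) = -1735 - \left(1975 \left(- \frac{1}{14}\right) + 3 \cdot 21 \left(-11\right) \frac{1}{719}\right) = -1735 - \left(- \frac{1975}{14} - \frac{693}{719}\right) = -1735 - - \frac{1429727}{10066} = -1735 + \frac{1429727}{10066} = - \frac{16034783}{10066}$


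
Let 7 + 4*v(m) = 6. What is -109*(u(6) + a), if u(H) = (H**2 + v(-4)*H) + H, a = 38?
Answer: -17113/2 ≈ -8556.5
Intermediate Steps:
v(m) = -1/4 (v(m) = -7/4 + (1/4)*6 = -7/4 + 3/2 = -1/4)
u(H) = H**2 + 3*H/4 (u(H) = (H**2 - H/4) + H = H**2 + 3*H/4)
-109*(u(6) + a) = -109*((1/4)*6*(3 + 4*6) + 38) = -109*((1/4)*6*(3 + 24) + 38) = -109*((1/4)*6*27 + 38) = -109*(81/2 + 38) = -109*157/2 = -17113/2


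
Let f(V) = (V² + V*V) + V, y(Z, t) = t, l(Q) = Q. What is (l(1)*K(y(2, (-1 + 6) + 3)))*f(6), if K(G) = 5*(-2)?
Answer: -780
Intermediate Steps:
K(G) = -10
f(V) = V + 2*V² (f(V) = (V² + V²) + V = 2*V² + V = V + 2*V²)
(l(1)*K(y(2, (-1 + 6) + 3)))*f(6) = (1*(-10))*(6*(1 + 2*6)) = -60*(1 + 12) = -60*13 = -10*78 = -780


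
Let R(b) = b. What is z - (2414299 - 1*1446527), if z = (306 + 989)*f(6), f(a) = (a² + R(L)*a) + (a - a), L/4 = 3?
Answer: -827912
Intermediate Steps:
L = 12 (L = 4*3 = 12)
f(a) = a² + 12*a (f(a) = (a² + 12*a) + (a - a) = (a² + 12*a) + 0 = a² + 12*a)
z = 139860 (z = (306 + 989)*(6*(12 + 6)) = 1295*(6*18) = 1295*108 = 139860)
z - (2414299 - 1*1446527) = 139860 - (2414299 - 1*1446527) = 139860 - (2414299 - 1446527) = 139860 - 1*967772 = 139860 - 967772 = -827912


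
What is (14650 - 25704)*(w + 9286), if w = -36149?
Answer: 296943602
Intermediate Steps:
(14650 - 25704)*(w + 9286) = (14650 - 25704)*(-36149 + 9286) = -11054*(-26863) = 296943602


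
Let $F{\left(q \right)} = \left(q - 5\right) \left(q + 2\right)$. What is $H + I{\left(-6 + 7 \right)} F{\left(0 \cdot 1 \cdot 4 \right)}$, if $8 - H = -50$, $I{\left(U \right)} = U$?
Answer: $48$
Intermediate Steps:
$H = 58$ ($H = 8 - -50 = 8 + 50 = 58$)
$F{\left(q \right)} = \left(-5 + q\right) \left(2 + q\right)$
$H + I{\left(-6 + 7 \right)} F{\left(0 \cdot 1 \cdot 4 \right)} = 58 + \left(-6 + 7\right) \left(-10 + \left(0 \cdot 1 \cdot 4\right)^{2} - 3 \cdot 0 \cdot 1 \cdot 4\right) = 58 + 1 \left(-10 + \left(0 \cdot 4\right)^{2} - 3 \cdot 0 \cdot 4\right) = 58 + 1 \left(-10 + 0^{2} - 0\right) = 58 + 1 \left(-10 + 0 + 0\right) = 58 + 1 \left(-10\right) = 58 - 10 = 48$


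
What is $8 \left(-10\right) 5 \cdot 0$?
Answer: $0$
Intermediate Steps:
$8 \left(-10\right) 5 \cdot 0 = \left(-80\right) 0 = 0$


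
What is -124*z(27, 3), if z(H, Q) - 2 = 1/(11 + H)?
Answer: -4774/19 ≈ -251.26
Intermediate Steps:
z(H, Q) = 2 + 1/(11 + H)
-124*z(27, 3) = -124*(23 + 2*27)/(11 + 27) = -124*(23 + 54)/38 = -62*77/19 = -124*77/38 = -4774/19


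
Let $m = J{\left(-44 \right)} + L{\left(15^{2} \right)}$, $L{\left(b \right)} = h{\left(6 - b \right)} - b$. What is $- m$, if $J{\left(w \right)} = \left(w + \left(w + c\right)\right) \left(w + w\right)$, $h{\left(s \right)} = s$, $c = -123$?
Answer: $-18124$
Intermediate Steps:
$L{\left(b \right)} = 6 - 2 b$ ($L{\left(b \right)} = \left(6 - b\right) - b = 6 - 2 b$)
$J{\left(w \right)} = 2 w \left(-123 + 2 w\right)$ ($J{\left(w \right)} = \left(w + \left(w - 123\right)\right) \left(w + w\right) = \left(w + \left(-123 + w\right)\right) 2 w = \left(-123 + 2 w\right) 2 w = 2 w \left(-123 + 2 w\right)$)
$m = 18124$ ($m = 2 \left(-44\right) \left(-123 + 2 \left(-44\right)\right) + \left(6 - 2 \cdot 15^{2}\right) = 2 \left(-44\right) \left(-123 - 88\right) + \left(6 - 450\right) = 2 \left(-44\right) \left(-211\right) + \left(6 - 450\right) = 18568 - 444 = 18124$)
$- m = \left(-1\right) 18124 = -18124$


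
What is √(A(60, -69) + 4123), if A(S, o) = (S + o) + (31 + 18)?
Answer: √4163 ≈ 64.521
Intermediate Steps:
A(S, o) = 49 + S + o (A(S, o) = (S + o) + 49 = 49 + S + o)
√(A(60, -69) + 4123) = √((49 + 60 - 69) + 4123) = √(40 + 4123) = √4163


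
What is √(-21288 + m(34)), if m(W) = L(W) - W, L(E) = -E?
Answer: 2*I*√5339 ≈ 146.14*I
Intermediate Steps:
m(W) = -2*W (m(W) = -W - W = -2*W)
√(-21288 + m(34)) = √(-21288 - 2*34) = √(-21288 - 68) = √(-21356) = 2*I*√5339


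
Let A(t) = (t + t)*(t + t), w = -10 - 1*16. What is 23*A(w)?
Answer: 62192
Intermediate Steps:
w = -26 (w = -10 - 16 = -26)
A(t) = 4*t² (A(t) = (2*t)*(2*t) = 4*t²)
23*A(w) = 23*(4*(-26)²) = 23*(4*676) = 23*2704 = 62192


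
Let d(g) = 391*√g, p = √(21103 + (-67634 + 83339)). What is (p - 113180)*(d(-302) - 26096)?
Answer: 2*(26096 - 391*I*√302)*(56590 - √9202) ≈ 2.9485e+9 - 7.6774e+8*I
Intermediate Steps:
p = 2*√9202 (p = √(21103 + 15705) = √36808 = 2*√9202 ≈ 191.85)
(p - 113180)*(d(-302) - 26096) = (2*√9202 - 113180)*(391*√(-302) - 26096) = (-113180 + 2*√9202)*(391*(I*√302) - 26096) = (-113180 + 2*√9202)*(391*I*√302 - 26096) = (-113180 + 2*√9202)*(-26096 + 391*I*√302)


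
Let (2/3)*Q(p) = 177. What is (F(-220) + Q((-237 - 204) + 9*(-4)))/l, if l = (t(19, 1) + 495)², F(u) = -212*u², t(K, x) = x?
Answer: -20521069/492032 ≈ -41.707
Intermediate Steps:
Q(p) = 531/2 (Q(p) = (3/2)*177 = 531/2)
l = 246016 (l = (1 + 495)² = 496² = 246016)
(F(-220) + Q((-237 - 204) + 9*(-4)))/l = (-212*(-220)² + 531/2)/246016 = (-212*48400 + 531/2)*(1/246016) = (-10260800 + 531/2)*(1/246016) = -20521069/2*1/246016 = -20521069/492032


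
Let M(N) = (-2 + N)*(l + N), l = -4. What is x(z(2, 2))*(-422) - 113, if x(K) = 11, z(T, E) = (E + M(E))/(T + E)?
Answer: -4755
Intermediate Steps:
M(N) = (-4 + N)*(-2 + N) (M(N) = (-2 + N)*(-4 + N) = (-4 + N)*(-2 + N))
z(T, E) = (8 + E² - 5*E)/(E + T) (z(T, E) = (E + (8 + E² - 6*E))/(T + E) = (8 + E² - 5*E)/(E + T))
x(z(2, 2))*(-422) - 113 = 11*(-422) - 113 = -4642 - 113 = -4755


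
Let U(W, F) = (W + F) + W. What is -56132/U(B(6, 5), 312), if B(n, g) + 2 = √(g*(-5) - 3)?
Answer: -154363/848 + 14033*I*√7/5936 ≈ -182.03 + 6.2547*I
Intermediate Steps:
B(n, g) = -2 + √(-3 - 5*g) (B(n, g) = -2 + √(g*(-5) - 3) = -2 + √(-5*g - 3) = -2 + √(-3 - 5*g))
U(W, F) = F + 2*W (U(W, F) = (F + W) + W = F + 2*W)
-56132/U(B(6, 5), 312) = -56132/(312 + 2*(-2 + √(-3 - 5*5))) = -56132/(312 + 2*(-2 + √(-3 - 25))) = -56132/(312 + 2*(-2 + √(-28))) = -56132/(312 + 2*(-2 + 2*I*√7)) = -56132/(312 + (-4 + 4*I*√7)) = -56132/(308 + 4*I*√7)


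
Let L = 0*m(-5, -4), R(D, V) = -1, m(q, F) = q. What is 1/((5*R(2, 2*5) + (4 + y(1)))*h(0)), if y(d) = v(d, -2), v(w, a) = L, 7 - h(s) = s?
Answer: -1/7 ≈ -0.14286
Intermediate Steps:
h(s) = 7 - s
L = 0 (L = 0*(-5) = 0)
v(w, a) = 0
y(d) = 0
1/((5*R(2, 2*5) + (4 + y(1)))*h(0)) = 1/((5*(-1) + (4 + 0))*(7 - 1*0)) = 1/((-5 + 4)*(7 + 0)) = 1/(-1*7) = 1/(-7) = -1/7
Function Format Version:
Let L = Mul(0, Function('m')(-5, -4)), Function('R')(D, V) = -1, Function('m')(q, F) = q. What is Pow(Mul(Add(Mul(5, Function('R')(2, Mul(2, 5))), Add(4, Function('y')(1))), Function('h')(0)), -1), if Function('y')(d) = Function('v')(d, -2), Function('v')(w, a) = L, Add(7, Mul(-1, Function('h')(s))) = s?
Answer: Rational(-1, 7) ≈ -0.14286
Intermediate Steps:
Function('h')(s) = Add(7, Mul(-1, s))
L = 0 (L = Mul(0, -5) = 0)
Function('v')(w, a) = 0
Function('y')(d) = 0
Pow(Mul(Add(Mul(5, Function('R')(2, Mul(2, 5))), Add(4, Function('y')(1))), Function('h')(0)), -1) = Pow(Mul(Add(Mul(5, -1), Add(4, 0)), Add(7, Mul(-1, 0))), -1) = Pow(Mul(Add(-5, 4), Add(7, 0)), -1) = Pow(Mul(-1, 7), -1) = Pow(-7, -1) = Rational(-1, 7)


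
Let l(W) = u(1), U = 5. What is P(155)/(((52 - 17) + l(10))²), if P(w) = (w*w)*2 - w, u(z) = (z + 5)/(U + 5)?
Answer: 1197375/31684 ≈ 37.791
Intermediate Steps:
u(z) = ½ + z/10 (u(z) = (z + 5)/(5 + 5) = (5 + z)/10 = (5 + z)*(⅒) = ½ + z/10)
l(W) = ⅗ (l(W) = ½ + (⅒)*1 = ½ + ⅒ = ⅗)
P(w) = -w + 2*w² (P(w) = w²*2 - w = 2*w² - w = -w + 2*w²)
P(155)/(((52 - 17) + l(10))²) = (155*(-1 + 2*155))/(((52 - 17) + ⅗)²) = (155*(-1 + 310))/((35 + ⅗)²) = (155*309)/((178/5)²) = 47895/(31684/25) = 47895*(25/31684) = 1197375/31684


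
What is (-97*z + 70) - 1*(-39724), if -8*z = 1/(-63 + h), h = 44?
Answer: 6048591/152 ≈ 39793.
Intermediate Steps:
z = 1/152 (z = -1/(8*(-63 + 44)) = -⅛/(-19) = -⅛*(-1/19) = 1/152 ≈ 0.0065789)
(-97*z + 70) - 1*(-39724) = (-97*1/152 + 70) - 1*(-39724) = (-97/152 + 70) + 39724 = 10543/152 + 39724 = 6048591/152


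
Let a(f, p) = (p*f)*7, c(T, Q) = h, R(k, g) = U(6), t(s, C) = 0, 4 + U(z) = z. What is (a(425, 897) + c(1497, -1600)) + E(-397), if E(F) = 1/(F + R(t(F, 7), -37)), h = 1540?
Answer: 1054695424/395 ≈ 2.6701e+6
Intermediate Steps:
U(z) = -4 + z
R(k, g) = 2 (R(k, g) = -4 + 6 = 2)
c(T, Q) = 1540
a(f, p) = 7*f*p (a(f, p) = (f*p)*7 = 7*f*p)
E(F) = 1/(2 + F) (E(F) = 1/(F + 2) = 1/(2 + F))
(a(425, 897) + c(1497, -1600)) + E(-397) = (7*425*897 + 1540) + 1/(2 - 397) = (2668575 + 1540) + 1/(-395) = 2670115 - 1/395 = 1054695424/395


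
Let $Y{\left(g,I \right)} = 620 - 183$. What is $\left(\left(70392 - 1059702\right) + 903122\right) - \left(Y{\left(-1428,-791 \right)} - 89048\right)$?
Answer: $2423$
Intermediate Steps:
$Y{\left(g,I \right)} = 437$ ($Y{\left(g,I \right)} = 620 - 183 = 437$)
$\left(\left(70392 - 1059702\right) + 903122\right) - \left(Y{\left(-1428,-791 \right)} - 89048\right) = \left(\left(70392 - 1059702\right) + 903122\right) - \left(437 - 89048\right) = \left(-989310 + 903122\right) - -88611 = -86188 + 88611 = 2423$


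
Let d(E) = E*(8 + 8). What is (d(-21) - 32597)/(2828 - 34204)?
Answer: 32933/31376 ≈ 1.0496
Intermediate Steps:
d(E) = 16*E (d(E) = E*16 = 16*E)
(d(-21) - 32597)/(2828 - 34204) = (16*(-21) - 32597)/(2828 - 34204) = (-336 - 32597)/(-31376) = -32933*(-1/31376) = 32933/31376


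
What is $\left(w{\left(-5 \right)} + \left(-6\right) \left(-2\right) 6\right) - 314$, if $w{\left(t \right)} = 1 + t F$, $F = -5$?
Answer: $-216$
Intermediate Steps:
$w{\left(t \right)} = 1 - 5 t$ ($w{\left(t \right)} = 1 + t \left(-5\right) = 1 - 5 t$)
$\left(w{\left(-5 \right)} + \left(-6\right) \left(-2\right) 6\right) - 314 = \left(\left(1 - -25\right) + \left(-6\right) \left(-2\right) 6\right) - 314 = \left(\left(1 + 25\right) + 12 \cdot 6\right) - 314 = \left(26 + 72\right) - 314 = 98 - 314 = -216$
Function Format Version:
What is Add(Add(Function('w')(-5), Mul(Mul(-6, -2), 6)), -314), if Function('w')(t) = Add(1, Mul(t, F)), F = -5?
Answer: -216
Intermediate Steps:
Function('w')(t) = Add(1, Mul(-5, t)) (Function('w')(t) = Add(1, Mul(t, -5)) = Add(1, Mul(-5, t)))
Add(Add(Function('w')(-5), Mul(Mul(-6, -2), 6)), -314) = Add(Add(Add(1, Mul(-5, -5)), Mul(Mul(-6, -2), 6)), -314) = Add(Add(Add(1, 25), Mul(12, 6)), -314) = Add(Add(26, 72), -314) = Add(98, -314) = -216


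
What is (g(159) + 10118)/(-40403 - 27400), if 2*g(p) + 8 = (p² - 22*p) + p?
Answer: -21085/67803 ≈ -0.31097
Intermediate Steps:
g(p) = -4 + p²/2 - 21*p/2 (g(p) = -4 + ((p² - 22*p) + p)/2 = -4 + (p² - 21*p)/2 = -4 + (p²/2 - 21*p/2) = -4 + p²/2 - 21*p/2)
(g(159) + 10118)/(-40403 - 27400) = ((-4 + (½)*159² - 21/2*159) + 10118)/(-40403 - 27400) = ((-4 + (½)*25281 - 3339/2) + 10118)/(-67803) = ((-4 + 25281/2 - 3339/2) + 10118)*(-1/67803) = (10967 + 10118)*(-1/67803) = 21085*(-1/67803) = -21085/67803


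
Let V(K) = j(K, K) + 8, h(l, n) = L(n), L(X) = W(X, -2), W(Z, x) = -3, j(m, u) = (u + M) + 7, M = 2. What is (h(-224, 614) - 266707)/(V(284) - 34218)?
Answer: 266710/33917 ≈ 7.8636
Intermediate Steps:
j(m, u) = 9 + u (j(m, u) = (u + 2) + 7 = (2 + u) + 7 = 9 + u)
L(X) = -3
h(l, n) = -3
V(K) = 17 + K (V(K) = (9 + K) + 8 = 17 + K)
(h(-224, 614) - 266707)/(V(284) - 34218) = (-3 - 266707)/((17 + 284) - 34218) = -266710/(301 - 34218) = -266710/(-33917) = -266710*(-1/33917) = 266710/33917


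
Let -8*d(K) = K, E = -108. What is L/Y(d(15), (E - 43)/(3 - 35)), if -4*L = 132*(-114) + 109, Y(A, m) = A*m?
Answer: -956096/2265 ≈ -422.12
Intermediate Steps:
d(K) = -K/8
L = 14939/4 (L = -(132*(-114) + 109)/4 = -(-15048 + 109)/4 = -¼*(-14939) = 14939/4 ≈ 3734.8)
L/Y(d(15), (E - 43)/(3 - 35)) = 14939/(4*(((-⅛*15)*((-108 - 43)/(3 - 35))))) = 14939/(4*((-(-2265)/(8*(-32))))) = 14939/(4*((-(-2265)*(-1)/(8*32)))) = 14939/(4*((-15/8*151/32))) = 14939/(4*(-2265/256)) = (14939/4)*(-256/2265) = -956096/2265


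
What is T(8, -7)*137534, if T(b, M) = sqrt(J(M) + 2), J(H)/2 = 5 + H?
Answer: 137534*I*sqrt(2) ≈ 1.945e+5*I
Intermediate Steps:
J(H) = 10 + 2*H (J(H) = 2*(5 + H) = 10 + 2*H)
T(b, M) = sqrt(12 + 2*M) (T(b, M) = sqrt((10 + 2*M) + 2) = sqrt(12 + 2*M))
T(8, -7)*137534 = sqrt(12 + 2*(-7))*137534 = sqrt(12 - 14)*137534 = sqrt(-2)*137534 = (I*sqrt(2))*137534 = 137534*I*sqrt(2)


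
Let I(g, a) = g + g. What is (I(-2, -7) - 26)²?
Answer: 900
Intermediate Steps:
I(g, a) = 2*g
(I(-2, -7) - 26)² = (2*(-2) - 26)² = (-4 - 26)² = (-30)² = 900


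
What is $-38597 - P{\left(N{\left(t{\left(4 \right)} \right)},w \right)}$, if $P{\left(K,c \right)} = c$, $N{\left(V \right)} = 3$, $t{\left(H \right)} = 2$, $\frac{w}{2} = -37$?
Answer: $-38523$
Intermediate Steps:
$w = -74$ ($w = 2 \left(-37\right) = -74$)
$-38597 - P{\left(N{\left(t{\left(4 \right)} \right)},w \right)} = -38597 - -74 = -38597 + 74 = -38523$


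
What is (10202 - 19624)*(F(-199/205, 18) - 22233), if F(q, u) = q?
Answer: 42945136808/205 ≈ 2.0949e+8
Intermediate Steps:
(10202 - 19624)*(F(-199/205, 18) - 22233) = (10202 - 19624)*(-199/205 - 22233) = -9422*(-199*1/205 - 22233) = -9422*(-199/205 - 22233) = -9422*(-4557964/205) = 42945136808/205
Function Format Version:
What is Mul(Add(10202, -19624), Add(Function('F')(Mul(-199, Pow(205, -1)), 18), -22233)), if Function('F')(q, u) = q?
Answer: Rational(42945136808, 205) ≈ 2.0949e+8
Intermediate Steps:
Mul(Add(10202, -19624), Add(Function('F')(Mul(-199, Pow(205, -1)), 18), -22233)) = Mul(Add(10202, -19624), Add(Mul(-199, Pow(205, -1)), -22233)) = Mul(-9422, Add(Mul(-199, Rational(1, 205)), -22233)) = Mul(-9422, Add(Rational(-199, 205), -22233)) = Mul(-9422, Rational(-4557964, 205)) = Rational(42945136808, 205)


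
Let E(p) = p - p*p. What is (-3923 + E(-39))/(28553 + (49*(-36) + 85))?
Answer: -5483/26874 ≈ -0.20403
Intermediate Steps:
E(p) = p - p**2
(-3923 + E(-39))/(28553 + (49*(-36) + 85)) = (-3923 - 39*(1 - 1*(-39)))/(28553 + (49*(-36) + 85)) = (-3923 - 39*(1 + 39))/(28553 + (-1764 + 85)) = (-3923 - 39*40)/(28553 - 1679) = (-3923 - 1560)/26874 = -5483*1/26874 = -5483/26874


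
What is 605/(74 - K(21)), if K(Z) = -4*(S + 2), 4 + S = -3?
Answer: 605/54 ≈ 11.204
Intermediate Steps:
S = -7 (S = -4 - 3 = -7)
K(Z) = 20 (K(Z) = -4*(-7 + 2) = -4*(-5) = 20)
605/(74 - K(21)) = 605/(74 - 1*20) = 605/(74 - 20) = 605/54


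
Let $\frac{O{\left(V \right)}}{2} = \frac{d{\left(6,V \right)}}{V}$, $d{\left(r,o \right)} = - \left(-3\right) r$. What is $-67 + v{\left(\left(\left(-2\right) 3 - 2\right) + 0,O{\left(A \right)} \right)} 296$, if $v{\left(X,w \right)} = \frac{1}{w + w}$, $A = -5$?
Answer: $- \frac{788}{9} \approx -87.556$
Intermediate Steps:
$d{\left(r,o \right)} = 3 r$
$O{\left(V \right)} = \frac{36}{V}$ ($O{\left(V \right)} = 2 \frac{3 \cdot 6}{V} = 2 \frac{18}{V} = \frac{36}{V}$)
$v{\left(X,w \right)} = \frac{1}{2 w}$
$-67 + v{\left(\left(\left(-2\right) 3 - 2\right) + 0,O{\left(A \right)} \right)} 296 = -67 + \frac{1}{2 \frac{36}{-5}} \cdot 296 = -67 + \frac{1}{2 \cdot 36 \left(- \frac{1}{5}\right)} 296 = -67 + \frac{1}{2 \left(- \frac{36}{5}\right)} 296 = -67 + \frac{1}{2} \left(- \frac{5}{36}\right) 296 = -67 - \frac{185}{9} = - \frac{788}{9}$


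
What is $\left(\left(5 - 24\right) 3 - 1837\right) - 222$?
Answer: $-2116$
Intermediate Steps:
$\left(\left(5 - 24\right) 3 - 1837\right) - 222 = \left(\left(-19\right) 3 - 1837\right) - 222 = \left(-57 - 1837\right) - 222 = -1894 - 222 = -2116$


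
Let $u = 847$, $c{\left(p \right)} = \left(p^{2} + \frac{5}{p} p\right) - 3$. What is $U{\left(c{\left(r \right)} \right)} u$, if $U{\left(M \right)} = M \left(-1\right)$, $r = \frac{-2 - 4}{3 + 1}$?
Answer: $- \frac{14399}{4} \approx -3599.8$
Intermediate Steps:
$r = - \frac{3}{2}$ ($r = - \frac{6}{4} = \left(-6\right) \frac{1}{4} = - \frac{3}{2} \approx -1.5$)
$c{\left(p \right)} = 2 + p^{2}$ ($c{\left(p \right)} = \left(p^{2} + 5\right) - 3 = \left(5 + p^{2}\right) - 3 = 2 + p^{2}$)
$U{\left(M \right)} = - M$
$U{\left(c{\left(r \right)} \right)} u = - (2 + \left(- \frac{3}{2}\right)^{2}) 847 = - (2 + \frac{9}{4}) 847 = \left(-1\right) \frac{17}{4} \cdot 847 = \left(- \frac{17}{4}\right) 847 = - \frac{14399}{4}$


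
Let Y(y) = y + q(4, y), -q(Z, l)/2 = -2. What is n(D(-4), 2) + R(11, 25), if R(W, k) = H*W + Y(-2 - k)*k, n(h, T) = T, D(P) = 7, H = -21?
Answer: -804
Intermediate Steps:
q(Z, l) = 4 (q(Z, l) = -2*(-2) = 4)
Y(y) = 4 + y (Y(y) = y + 4 = 4 + y)
R(W, k) = -21*W + k*(2 - k) (R(W, k) = -21*W + (4 + (-2 - k))*k = -21*W + (2 - k)*k = -21*W + k*(2 - k))
n(D(-4), 2) + R(11, 25) = 2 + (-21*11 - 1*25*(-2 + 25)) = 2 + (-231 - 1*25*23) = 2 + (-231 - 575) = 2 - 806 = -804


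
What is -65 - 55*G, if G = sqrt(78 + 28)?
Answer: -65 - 55*sqrt(106) ≈ -631.26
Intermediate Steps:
G = sqrt(106) ≈ 10.296
-65 - 55*G = -65 - 55*sqrt(106)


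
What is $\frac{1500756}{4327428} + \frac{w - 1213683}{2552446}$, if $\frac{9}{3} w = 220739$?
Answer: $- \frac{137889554798}{1380690786111} \approx -0.09987$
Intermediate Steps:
$w = \frac{220739}{3}$ ($w = \frac{1}{3} \cdot 220739 = \frac{220739}{3} \approx 73580.0$)
$\frac{1500756}{4327428} + \frac{w - 1213683}{2552446} = \frac{1500756}{4327428} + \frac{\frac{220739}{3} - 1213683}{2552446} = 1500756 \cdot \frac{1}{4327428} - \frac{1710155}{3828669} = \frac{125063}{360619} - \frac{1710155}{3828669} = - \frac{137889554798}{1380690786111}$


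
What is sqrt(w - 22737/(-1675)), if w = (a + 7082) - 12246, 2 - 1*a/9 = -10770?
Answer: sqrt(10301982779)/335 ≈ 302.98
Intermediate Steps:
a = 96948 (a = 18 - 9*(-10770) = 18 + 96930 = 96948)
w = 91784 (w = (96948 + 7082) - 12246 = 104030 - 12246 = 91784)
sqrt(w - 22737/(-1675)) = sqrt(91784 - 22737/(-1675)) = sqrt(91784 - 22737*(-1/1675)) = sqrt(91784 + 22737/1675) = sqrt(153760937/1675) = sqrt(10301982779)/335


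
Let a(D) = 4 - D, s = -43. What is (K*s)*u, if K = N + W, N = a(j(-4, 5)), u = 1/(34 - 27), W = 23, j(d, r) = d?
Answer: -1333/7 ≈ -190.43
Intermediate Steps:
u = 1/7 ≈ 0.14286
N = 8 (N = 4 - 1*(-4) = 4 + 4 = 8)
K = 31 (K = 8 + 23 = 31)
(K*s)*u = (31*(-43))*(1/7) = -1333*1/7 = -1333/7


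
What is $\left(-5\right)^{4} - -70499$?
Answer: $71124$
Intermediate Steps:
$\left(-5\right)^{4} - -70499 = 625 + 70499 = 71124$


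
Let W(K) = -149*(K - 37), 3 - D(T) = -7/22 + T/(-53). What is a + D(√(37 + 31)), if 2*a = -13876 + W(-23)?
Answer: -54223/22 + 2*√17/53 ≈ -2464.5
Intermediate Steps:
D(T) = 73/22 + T/53 (D(T) = 3 - (-7/22 + T/(-53)) = 3 - (-7*1/22 + T*(-1/53)) = 3 - (-7/22 - T/53) = 3 + (7/22 + T/53) = 73/22 + T/53)
W(K) = 5513 - 149*K (W(K) = -149*(-37 + K) = 5513 - 149*K)
a = -2468 (a = (-13876 + (5513 - 149*(-23)))/2 = (-13876 + (5513 + 3427))/2 = (-13876 + 8940)/2 = (½)*(-4936) = -2468)
a + D(√(37 + 31)) = -2468 + (73/22 + √(37 + 31)/53) = -2468 + (73/22 + √68/53) = -2468 + (73/22 + (2*√17)/53) = -2468 + (73/22 + 2*√17/53) = -54223/22 + 2*√17/53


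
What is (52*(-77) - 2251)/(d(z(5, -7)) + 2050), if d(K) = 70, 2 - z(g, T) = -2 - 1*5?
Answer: -1251/424 ≈ -2.9505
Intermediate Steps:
z(g, T) = 9 (z(g, T) = 2 - (-2 - 1*5) = 2 - (-2 - 5) = 2 - 1*(-7) = 2 + 7 = 9)
(52*(-77) - 2251)/(d(z(5, -7)) + 2050) = (52*(-77) - 2251)/(70 + 2050) = (-4004 - 2251)/2120 = -6255*1/2120 = -1251/424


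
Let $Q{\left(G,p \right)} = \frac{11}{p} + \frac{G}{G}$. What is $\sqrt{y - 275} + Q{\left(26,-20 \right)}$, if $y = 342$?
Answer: $\frac{9}{20} + \sqrt{67} \approx 8.6353$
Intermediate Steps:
$Q{\left(G,p \right)} = 1 + \frac{11}{p}$ ($Q{\left(G,p \right)} = \frac{11}{p} + 1 = 1 + \frac{11}{p}$)
$\sqrt{y - 275} + Q{\left(26,-20 \right)} = \sqrt{342 - 275} + \frac{11 - 20}{-20} = \sqrt{67} - - \frac{9}{20} = \sqrt{67} + \frac{9}{20} = \frac{9}{20} + \sqrt{67}$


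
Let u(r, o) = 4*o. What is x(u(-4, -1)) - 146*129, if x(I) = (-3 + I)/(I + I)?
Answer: -150665/8 ≈ -18833.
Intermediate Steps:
x(I) = (-3 + I)/(2*I) (x(I) = (-3 + I)/((2*I)) = (-3 + I)*(1/(2*I)) = (-3 + I)/(2*I))
x(u(-4, -1)) - 146*129 = (-3 + 4*(-1))/(2*((4*(-1)))) - 146*129 = (1/2)*(-3 - 4)/(-4) - 18834 = (1/2)*(-1/4)*(-7) - 18834 = 7/8 - 18834 = -150665/8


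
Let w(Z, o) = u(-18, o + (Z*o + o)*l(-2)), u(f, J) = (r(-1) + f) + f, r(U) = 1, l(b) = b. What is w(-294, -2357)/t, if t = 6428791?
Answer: -35/6428791 ≈ -5.4443e-6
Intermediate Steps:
u(f, J) = 1 + 2*f (u(f, J) = (1 + f) + f = 1 + 2*f)
w(Z, o) = -35 (w(Z, o) = 1 + 2*(-18) = 1 - 36 = -35)
w(-294, -2357)/t = -35/6428791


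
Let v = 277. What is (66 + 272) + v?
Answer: 615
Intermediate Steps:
(66 + 272) + v = (66 + 272) + 277 = 338 + 277 = 615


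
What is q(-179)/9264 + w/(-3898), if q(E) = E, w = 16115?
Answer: -74993551/18055536 ≈ -4.1535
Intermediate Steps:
q(-179)/9264 + w/(-3898) = -179/9264 + 16115/(-3898) = -179*1/9264 + 16115*(-1/3898) = -179/9264 - 16115/3898 = -74993551/18055536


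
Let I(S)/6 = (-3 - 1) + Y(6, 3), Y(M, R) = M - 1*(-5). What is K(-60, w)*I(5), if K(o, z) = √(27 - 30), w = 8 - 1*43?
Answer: 42*I*√3 ≈ 72.746*I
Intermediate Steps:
Y(M, R) = 5 + M (Y(M, R) = M + 5 = 5 + M)
w = -35 (w = 8 - 43 = -35)
K(o, z) = I*√3 (K(o, z) = √(-3) = I*√3)
I(S) = 42 (I(S) = 6*((-3 - 1) + (5 + 6)) = 6*(-4 + 11) = 6*7 = 42)
K(-60, w)*I(5) = (I*√3)*42 = 42*I*√3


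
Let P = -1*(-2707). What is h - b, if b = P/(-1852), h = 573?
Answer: 1063903/1852 ≈ 574.46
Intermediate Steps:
P = 2707
b = -2707/1852 (b = 2707/(-1852) = 2707*(-1/1852) = -2707/1852 ≈ -1.4617)
h - b = 573 - 1*(-2707/1852) = 573 + 2707/1852 = 1063903/1852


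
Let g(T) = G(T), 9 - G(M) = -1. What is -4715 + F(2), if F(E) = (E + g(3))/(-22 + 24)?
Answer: -4709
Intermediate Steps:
G(M) = 10 (G(M) = 9 - 1*(-1) = 9 + 1 = 10)
g(T) = 10
F(E) = 5 + E/2 (F(E) = (E + 10)/(-22 + 24) = (10 + E)/2 = (10 + E)*(½) = 5 + E/2)
-4715 + F(2) = -4715 + (5 + (½)*2) = -4715 + (5 + 1) = -4715 + 6 = -4709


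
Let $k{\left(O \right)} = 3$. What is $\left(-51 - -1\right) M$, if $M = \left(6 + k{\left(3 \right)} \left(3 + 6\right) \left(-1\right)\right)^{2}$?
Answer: $-22050$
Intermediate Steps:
$M = 441$ ($M = \left(6 + 3 \left(3 + 6\right) \left(-1\right)\right)^{2} = \left(6 + 3 \cdot 9 \left(-1\right)\right)^{2} = \left(6 + 3 \left(-9\right)\right)^{2} = \left(6 - 27\right)^{2} = \left(-21\right)^{2} = 441$)
$\left(-51 - -1\right) M = \left(-51 - -1\right) 441 = \left(-51 + 1\right) 441 = \left(-50\right) 441 = -22050$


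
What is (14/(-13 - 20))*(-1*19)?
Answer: 266/33 ≈ 8.0606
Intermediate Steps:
(14/(-13 - 20))*(-1*19) = (14/(-33))*(-19) = (14*(-1/33))*(-19) = -14/33*(-19) = 266/33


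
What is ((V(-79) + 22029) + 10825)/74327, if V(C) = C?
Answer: 32775/74327 ≈ 0.44096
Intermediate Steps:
((V(-79) + 22029) + 10825)/74327 = ((-79 + 22029) + 10825)/74327 = (21950 + 10825)*(1/74327) = 32775*(1/74327) = 32775/74327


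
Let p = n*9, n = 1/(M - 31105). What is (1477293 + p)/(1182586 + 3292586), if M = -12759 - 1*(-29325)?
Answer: 3579727153/10844087618 ≈ 0.33011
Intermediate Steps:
M = 16566 (M = -12759 + 29325 = 16566)
n = -1/14539 (n = 1/(16566 - 31105) = 1/(-14539) = -1/14539 ≈ -6.8781e-5)
p = -9/14539 (p = -1/14539*9 = -9/14539 ≈ -0.00061902)
(1477293 + p)/(1182586 + 3292586) = (1477293 - 9/14539)/(1182586 + 3292586) = (21478362918/14539)/4475172 = (21478362918/14539)*(1/4475172) = 3579727153/10844087618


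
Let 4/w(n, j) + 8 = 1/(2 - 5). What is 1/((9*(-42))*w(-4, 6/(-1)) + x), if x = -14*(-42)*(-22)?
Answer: -25/318864 ≈ -7.8403e-5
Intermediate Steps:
w(n, j) = -12/25 (w(n, j) = 4/(-8 + 1/(2 - 5)) = 4/(-8 + 1/(-3)) = 4/(-8 - 1/3) = 4/(-25/3) = 4*(-3/25) = -12/25)
x = -12936 (x = 588*(-22) = -12936)
1/((9*(-42))*w(-4, 6/(-1)) + x) = 1/((9*(-42))*(-12/25) - 12936) = 1/(-378*(-12/25) - 12936) = 1/(4536/25 - 12936) = 1/(-318864/25) = -25/318864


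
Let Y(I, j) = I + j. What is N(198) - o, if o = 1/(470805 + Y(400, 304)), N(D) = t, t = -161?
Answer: -75912950/471509 ≈ -161.00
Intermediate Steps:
N(D) = -161
o = 1/471509 (o = 1/(470805 + (400 + 304)) = 1/(470805 + 704) = 1/471509 ≈ 2.1209e-6)
N(198) - o = -161 - 1*1/471509 = -161 - 1/471509 = -75912950/471509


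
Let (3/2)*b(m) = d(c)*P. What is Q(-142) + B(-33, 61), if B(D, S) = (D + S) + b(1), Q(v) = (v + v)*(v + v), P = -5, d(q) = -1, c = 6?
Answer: 242062/3 ≈ 80687.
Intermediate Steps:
Q(v) = 4*v**2 (Q(v) = (2*v)*(2*v) = 4*v**2)
b(m) = 10/3 (b(m) = 2*(-1*(-5))/3 = (2/3)*5 = 10/3)
B(D, S) = 10/3 + D + S (B(D, S) = (D + S) + 10/3 = 10/3 + D + S)
Q(-142) + B(-33, 61) = 4*(-142)**2 + (10/3 - 33 + 61) = 4*20164 + 94/3 = 80656 + 94/3 = 242062/3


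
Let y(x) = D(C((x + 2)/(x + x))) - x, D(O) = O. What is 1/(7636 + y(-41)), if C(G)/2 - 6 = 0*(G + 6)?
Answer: 1/7689 ≈ 0.00013006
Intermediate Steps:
C(G) = 12 (C(G) = 12 + 2*(0*(G + 6)) = 12 + 2*(0*(6 + G)) = 12 + 2*0 = 12 + 0 = 12)
y(x) = 12 - x
1/(7636 + y(-41)) = 1/(7636 + (12 - 1*(-41))) = 1/(7636 + (12 + 41)) = 1/(7636 + 53) = 1/7689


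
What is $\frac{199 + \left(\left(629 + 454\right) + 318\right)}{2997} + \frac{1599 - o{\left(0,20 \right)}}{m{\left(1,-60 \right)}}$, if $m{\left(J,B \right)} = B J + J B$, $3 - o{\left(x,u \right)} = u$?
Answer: $- \frac{193798}{14985} \approx -12.933$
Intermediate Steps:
$o{\left(x,u \right)} = 3 - u$
$m{\left(J,B \right)} = 2 B J$ ($m{\left(J,B \right)} = B J + B J = 2 B J$)
$\frac{199 + \left(\left(629 + 454\right) + 318\right)}{2997} + \frac{1599 - o{\left(0,20 \right)}}{m{\left(1,-60 \right)}} = \frac{199 + \left(\left(629 + 454\right) + 318\right)}{2997} + \frac{1599 - \left(3 - 20\right)}{2 \left(-60\right) 1} = \left(199 + \left(1083 + 318\right)\right) \frac{1}{2997} + \frac{1599 - \left(3 - 20\right)}{-120} = \left(199 + 1401\right) \frac{1}{2997} + \left(1599 - -17\right) \left(- \frac{1}{120}\right) = 1600 \cdot \frac{1}{2997} + \left(1599 + 17\right) \left(- \frac{1}{120}\right) = \frac{1600}{2997} + 1616 \left(- \frac{1}{120}\right) = \frac{1600}{2997} - \frac{202}{15} = - \frac{193798}{14985}$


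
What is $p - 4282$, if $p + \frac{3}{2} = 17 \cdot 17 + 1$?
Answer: $- \frac{7987}{2} \approx -3993.5$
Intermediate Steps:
$p = \frac{577}{2}$ ($p = - \frac{3}{2} + \left(17 \cdot 17 + 1\right) = - \frac{3}{2} + \left(289 + 1\right) = - \frac{3}{2} + 290 = \frac{577}{2} \approx 288.5$)
$p - 4282 = \frac{577}{2} - 4282 = - \frac{7987}{2}$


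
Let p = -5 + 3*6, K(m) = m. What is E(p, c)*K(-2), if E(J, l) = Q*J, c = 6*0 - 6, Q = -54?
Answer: 1404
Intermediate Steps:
c = -6 (c = 0 - 6 = -6)
p = 13 (p = -5 + 18 = 13)
E(J, l) = -54*J
E(p, c)*K(-2) = -54*13*(-2) = -702*(-2) = 1404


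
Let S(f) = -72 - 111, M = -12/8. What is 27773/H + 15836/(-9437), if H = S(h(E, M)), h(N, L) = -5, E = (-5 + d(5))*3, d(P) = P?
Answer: -264991789/1726971 ≈ -153.44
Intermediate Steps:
M = -3/2 (M = -12*⅛ = -3/2 ≈ -1.5000)
E = 0 (E = (-5 + 5)*3 = 0*3 = 0)
S(f) = -183
H = -183
27773/H + 15836/(-9437) = 27773/(-183) + 15836/(-9437) = 27773*(-1/183) + 15836*(-1/9437) = -27773/183 - 15836/9437 = -264991789/1726971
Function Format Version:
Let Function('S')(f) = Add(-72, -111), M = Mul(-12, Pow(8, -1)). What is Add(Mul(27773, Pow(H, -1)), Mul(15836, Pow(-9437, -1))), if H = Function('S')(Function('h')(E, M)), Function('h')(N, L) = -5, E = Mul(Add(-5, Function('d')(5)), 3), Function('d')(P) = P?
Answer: Rational(-264991789, 1726971) ≈ -153.44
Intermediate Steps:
M = Rational(-3, 2) (M = Mul(-12, Rational(1, 8)) = Rational(-3, 2) ≈ -1.5000)
E = 0 (E = Mul(Add(-5, 5), 3) = Mul(0, 3) = 0)
Function('S')(f) = -183
H = -183
Add(Mul(27773, Pow(H, -1)), Mul(15836, Pow(-9437, -1))) = Add(Mul(27773, Pow(-183, -1)), Mul(15836, Pow(-9437, -1))) = Add(Mul(27773, Rational(-1, 183)), Mul(15836, Rational(-1, 9437))) = Add(Rational(-27773, 183), Rational(-15836, 9437)) = Rational(-264991789, 1726971)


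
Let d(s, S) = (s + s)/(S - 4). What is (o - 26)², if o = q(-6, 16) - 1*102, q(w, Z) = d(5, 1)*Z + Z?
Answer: 246016/9 ≈ 27335.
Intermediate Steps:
d(s, S) = 2*s/(-4 + S) (d(s, S) = (2*s)/(-4 + S) = 2*s/(-4 + S))
q(w, Z) = -7*Z/3 (q(w, Z) = (2*5/(-4 + 1))*Z + Z = (2*5/(-3))*Z + Z = (2*5*(-⅓))*Z + Z = -10*Z/3 + Z = -7*Z/3)
o = -418/3 (o = -7/3*16 - 1*102 = -112/3 - 102 = -418/3 ≈ -139.33)
(o - 26)² = (-418/3 - 26)² = (-496/3)² = 246016/9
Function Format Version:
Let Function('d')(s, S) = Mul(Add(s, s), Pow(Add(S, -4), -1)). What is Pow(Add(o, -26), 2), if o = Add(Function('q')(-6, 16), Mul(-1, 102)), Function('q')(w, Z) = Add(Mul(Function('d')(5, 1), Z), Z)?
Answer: Rational(246016, 9) ≈ 27335.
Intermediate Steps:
Function('d')(s, S) = Mul(2, s, Pow(Add(-4, S), -1)) (Function('d')(s, S) = Mul(Mul(2, s), Pow(Add(-4, S), -1)) = Mul(2, s, Pow(Add(-4, S), -1)))
Function('q')(w, Z) = Mul(Rational(-7, 3), Z) (Function('q')(w, Z) = Add(Mul(Mul(2, 5, Pow(Add(-4, 1), -1)), Z), Z) = Add(Mul(Mul(2, 5, Pow(-3, -1)), Z), Z) = Add(Mul(Mul(2, 5, Rational(-1, 3)), Z), Z) = Add(Mul(Rational(-10, 3), Z), Z) = Mul(Rational(-7, 3), Z))
o = Rational(-418, 3) (o = Add(Mul(Rational(-7, 3), 16), Mul(-1, 102)) = Add(Rational(-112, 3), -102) = Rational(-418, 3) ≈ -139.33)
Pow(Add(o, -26), 2) = Pow(Add(Rational(-418, 3), -26), 2) = Pow(Rational(-496, 3), 2) = Rational(246016, 9)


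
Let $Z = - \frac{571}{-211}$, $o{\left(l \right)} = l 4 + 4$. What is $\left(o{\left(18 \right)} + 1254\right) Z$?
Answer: $\frac{759430}{211} \approx 3599.2$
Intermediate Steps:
$o{\left(l \right)} = 4 + 4 l$ ($o{\left(l \right)} = 4 l + 4 = 4 + 4 l$)
$Z = \frac{571}{211}$ ($Z = \left(-571\right) \left(- \frac{1}{211}\right) = \frac{571}{211} \approx 2.7062$)
$\left(o{\left(18 \right)} + 1254\right) Z = \left(\left(4 + 4 \cdot 18\right) + 1254\right) \frac{571}{211} = \left(\left(4 + 72\right) + 1254\right) \frac{571}{211} = \left(76 + 1254\right) \frac{571}{211} = 1330 \cdot \frac{571}{211} = \frac{759430}{211}$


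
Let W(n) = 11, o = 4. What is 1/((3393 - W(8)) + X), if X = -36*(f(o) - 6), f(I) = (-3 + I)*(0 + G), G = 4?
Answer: 1/3454 ≈ 0.00028952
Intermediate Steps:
f(I) = -12 + 4*I (f(I) = (-3 + I)*(0 + 4) = (-3 + I)*4 = -12 + 4*I)
X = 72 (X = -36*((-12 + 4*4) - 6) = -36*((-12 + 16) - 6) = -36*(4 - 6) = -36*(-2) = 72)
1/((3393 - W(8)) + X) = 1/((3393 - 1*11) + 72) = 1/((3393 - 11) + 72) = 1/(3382 + 72) = 1/3454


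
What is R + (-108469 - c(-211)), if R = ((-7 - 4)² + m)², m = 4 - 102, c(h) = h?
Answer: -107729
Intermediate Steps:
m = -98
R = 529 (R = ((-7 - 4)² - 98)² = ((-11)² - 98)² = (121 - 98)² = 23² = 529)
R + (-108469 - c(-211)) = 529 + (-108469 - 1*(-211)) = 529 + (-108469 + 211) = 529 - 108258 = -107729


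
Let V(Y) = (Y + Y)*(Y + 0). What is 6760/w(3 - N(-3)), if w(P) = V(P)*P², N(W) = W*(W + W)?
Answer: 676/10125 ≈ 0.066765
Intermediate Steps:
N(W) = 2*W² (N(W) = W*(2*W) = 2*W²)
V(Y) = 2*Y² (V(Y) = (2*Y)*Y = 2*Y²)
w(P) = 2*P⁴ (w(P) = (2*P²)*P² = 2*P⁴)
6760/w(3 - N(-3)) = 6760/((2*(3 - 2*(-3)²)⁴)) = 6760/((2*(3 - 2*9)⁴)) = 6760/((2*(3 - 1*18)⁴)) = 6760/((2*(3 - 18)⁴)) = 6760/((2*(-15)⁴)) = 6760/((2*50625)) = 6760/101250 = 6760*(1/101250) = 676/10125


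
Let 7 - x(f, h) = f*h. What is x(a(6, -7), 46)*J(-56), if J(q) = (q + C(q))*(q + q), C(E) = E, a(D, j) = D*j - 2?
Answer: 25476864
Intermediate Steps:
a(D, j) = -2 + D*j
x(f, h) = 7 - f*h
J(q) = 4*q**2 (J(q) = (q + q)*(q + q) = (2*q)*(2*q) = 4*q**2)
x(a(6, -7), 46)*J(-56) = (7 - 1*(-2 + 6*(-7))*46)*(4*(-56)**2) = (7 - 1*(-2 - 42)*46)*(4*3136) = (7 - 1*(-44)*46)*12544 = (7 + 2024)*12544 = 2031*12544 = 25476864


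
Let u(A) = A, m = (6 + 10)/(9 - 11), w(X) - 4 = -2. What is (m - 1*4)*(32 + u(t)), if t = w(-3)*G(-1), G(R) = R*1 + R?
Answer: -336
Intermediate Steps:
G(R) = 2*R (G(R) = R + R = 2*R)
w(X) = 2 (w(X) = 4 - 2 = 2)
t = -4 (t = 2*(2*(-1)) = 2*(-2) = -4)
m = -8 (m = 16/(-2) = 16*(-1/2) = -8)
(m - 1*4)*(32 + u(t)) = (-8 - 1*4)*(32 - 4) = (-8 - 4)*28 = -12*28 = -336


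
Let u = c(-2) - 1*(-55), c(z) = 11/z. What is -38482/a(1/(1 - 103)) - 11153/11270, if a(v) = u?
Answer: -868488427/1115730 ≈ -778.40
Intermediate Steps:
u = 99/2 (u = 11/(-2) - 1*(-55) = 11*(-½) + 55 = -11/2 + 55 = 99/2 ≈ 49.500)
a(v) = 99/2
-38482/a(1/(1 - 103)) - 11153/11270 = -38482/99/2 - 11153/11270 = -38482*2/99 - 11153*1/11270 = -76964/99 - 11153/11270 = -868488427/1115730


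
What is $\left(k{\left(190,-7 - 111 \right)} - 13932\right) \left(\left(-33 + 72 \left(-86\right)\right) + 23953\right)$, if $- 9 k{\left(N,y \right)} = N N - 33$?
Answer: $- \frac{2862274240}{9} \approx -3.1803 \cdot 10^{8}$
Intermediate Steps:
$k{\left(N,y \right)} = \frac{11}{3} - \frac{N^{2}}{9}$ ($k{\left(N,y \right)} = - \frac{N N - 33}{9} = - \frac{N^{2} - 33}{9} = - \frac{-33 + N^{2}}{9} = \frac{11}{3} - \frac{N^{2}}{9}$)
$\left(k{\left(190,-7 - 111 \right)} - 13932\right) \left(\left(-33 + 72 \left(-86\right)\right) + 23953\right) = \left(\left(\frac{11}{3} - \frac{190^{2}}{9}\right) - 13932\right) \left(\left(-33 + 72 \left(-86\right)\right) + 23953\right) = \left(\left(\frac{11}{3} - \frac{36100}{9}\right) - 13932\right) \left(\left(-33 - 6192\right) + 23953\right) = \left(\left(\frac{11}{3} - \frac{36100}{9}\right) - 13932\right) \left(-6225 + 23953\right) = \left(- \frac{36067}{9} - 13932\right) 17728 = \left(- \frac{161455}{9}\right) 17728 = - \frac{2862274240}{9}$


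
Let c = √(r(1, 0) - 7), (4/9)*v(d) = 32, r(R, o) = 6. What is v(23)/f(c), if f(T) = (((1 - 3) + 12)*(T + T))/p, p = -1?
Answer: 18*I/5 ≈ 3.6*I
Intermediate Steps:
v(d) = 72 (v(d) = (9/4)*32 = 72)
c = I (c = √(6 - 7) = √(-1) = I ≈ 1.0*I)
f(T) = -20*T (f(T) = (((1 - 3) + 12)*(T + T))/(-1) = ((-2 + 12)*(2*T))*(-1) = (10*(2*T))*(-1) = (20*T)*(-1) = -20*T)
v(23)/f(c) = 72/((-20*I)) = 72*(I/20) = 18*I/5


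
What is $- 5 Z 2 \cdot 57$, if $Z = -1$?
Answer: $570$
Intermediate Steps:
$- 5 Z 2 \cdot 57 = \left(-5\right) \left(-1\right) 2 \cdot 57 = 5 \cdot 2 \cdot 57 = 10 \cdot 57 = 570$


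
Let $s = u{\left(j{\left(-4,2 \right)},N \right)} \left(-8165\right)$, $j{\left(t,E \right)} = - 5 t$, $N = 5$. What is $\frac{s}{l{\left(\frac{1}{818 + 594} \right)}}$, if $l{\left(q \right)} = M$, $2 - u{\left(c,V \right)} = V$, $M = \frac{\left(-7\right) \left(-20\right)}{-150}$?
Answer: $- \frac{367425}{14} \approx -26245.0$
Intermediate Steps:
$M = - \frac{14}{15}$ ($M = 140 \left(- \frac{1}{150}\right) = - \frac{14}{15} \approx -0.93333$)
$u{\left(c,V \right)} = 2 - V$
$l{\left(q \right)} = - \frac{14}{15}$
$s = 24495$ ($s = \left(2 - 5\right) \left(-8165\right) = \left(-3\right) \left(-8165\right) = 24495$)
$\frac{s}{l{\left(\frac{1}{818 + 594} \right)}} = \frac{24495}{- \frac{14}{15}} = 24495 \left(- \frac{15}{14}\right) = - \frac{367425}{14}$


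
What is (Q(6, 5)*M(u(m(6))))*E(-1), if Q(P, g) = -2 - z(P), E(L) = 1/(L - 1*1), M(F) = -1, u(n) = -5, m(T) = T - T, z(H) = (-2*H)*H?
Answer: 35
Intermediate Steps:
z(H) = -2*H²
m(T) = 0
E(L) = 1/(-1 + L) (E(L) = 1/(L - 1) = 1/(-1 + L))
Q(P, g) = -2 + 2*P² (Q(P, g) = -2 - (-2)*P² = -2 + 2*P²)
(Q(6, 5)*M(u(m(6))))*E(-1) = ((-2 + 2*6²)*(-1))/(-1 - 1) = ((-2 + 2*36)*(-1))/(-2) = ((-2 + 72)*(-1))*(-½) = (70*(-1))*(-½) = -70*(-½) = 35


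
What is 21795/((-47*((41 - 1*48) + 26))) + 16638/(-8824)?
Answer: -103588407/3939916 ≈ -26.292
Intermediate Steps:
21795/((-47*((41 - 1*48) + 26))) + 16638/(-8824) = 21795/((-47*((41 - 48) + 26))) + 16638*(-1/8824) = 21795/((-47*(-7 + 26))) - 8319/4412 = 21795/((-47*19)) - 8319/4412 = 21795/(-893) - 8319/4412 = 21795*(-1/893) - 8319/4412 = -21795/893 - 8319/4412 = -103588407/3939916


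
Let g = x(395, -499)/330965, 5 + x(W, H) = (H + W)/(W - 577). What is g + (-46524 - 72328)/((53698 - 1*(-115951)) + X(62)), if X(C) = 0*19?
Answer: -275356224379/393035168995 ≈ -0.70059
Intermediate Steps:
x(W, H) = -5 + (H + W)/(-577 + W) (x(W, H) = -5 + (H + W)/(W - 577) = -5 + (H + W)/(-577 + W))
X(C) = 0
g = -31/2316755 (g = ((2885 - 499 - 4*395)/(-577 + 395))/330965 = ((2885 - 499 - 1580)/(-182))*(1/330965) = -1/182*806*(1/330965) = -31/7*1/330965 = -31/2316755 ≈ -1.3381e-5)
g + (-46524 - 72328)/((53698 - 1*(-115951)) + X(62)) = -31/2316755 + (-46524 - 72328)/((53698 - 1*(-115951)) + 0) = -31/2316755 - 118852/((53698 + 115951) + 0) = -31/2316755 - 118852/(169649 + 0) = -31/2316755 - 118852/169649 = -275356224379/393035168995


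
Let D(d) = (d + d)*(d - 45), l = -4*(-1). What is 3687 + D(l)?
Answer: 3359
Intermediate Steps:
l = 4
D(d) = 2*d*(-45 + d) (D(d) = (2*d)*(-45 + d) = 2*d*(-45 + d))
3687 + D(l) = 3687 + 2*4*(-45 + 4) = 3687 + 2*4*(-41) = 3687 - 328 = 3359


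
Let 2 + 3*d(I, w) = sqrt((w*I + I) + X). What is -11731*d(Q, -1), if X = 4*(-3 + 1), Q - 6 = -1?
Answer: 23462/3 - 23462*I*sqrt(2)/3 ≈ 7820.7 - 11060.0*I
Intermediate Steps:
Q = 5 (Q = 6 - 1 = 5)
X = -8 (X = 4*(-2) = -8)
d(I, w) = -2/3 + sqrt(-8 + I + I*w)/3 (d(I, w) = -2/3 + sqrt((w*I + I) - 8)/3 = -2/3 + sqrt((I*w + I) - 8)/3 = -2/3 + sqrt((I + I*w) - 8)/3 = -2/3 + sqrt(-8 + I + I*w)/3)
-11731*d(Q, -1) = -11731*(-2/3 + sqrt(-8 + 5 + 5*(-1))/3) = -11731*(-2/3 + sqrt(-8 + 5 - 5)/3) = -11731*(-2/3 + sqrt(-8)/3) = -11731*(-2/3 + (2*I*sqrt(2))/3) = -11731*(-2/3 + 2*I*sqrt(2)/3) = 23462/3 - 23462*I*sqrt(2)/3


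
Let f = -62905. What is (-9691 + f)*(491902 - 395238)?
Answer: -7017419744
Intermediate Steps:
(-9691 + f)*(491902 - 395238) = (-9691 - 62905)*(491902 - 395238) = -72596*96664 = -7017419744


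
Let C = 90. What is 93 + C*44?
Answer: 4053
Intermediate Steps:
93 + C*44 = 93 + 90*44 = 93 + 3960 = 4053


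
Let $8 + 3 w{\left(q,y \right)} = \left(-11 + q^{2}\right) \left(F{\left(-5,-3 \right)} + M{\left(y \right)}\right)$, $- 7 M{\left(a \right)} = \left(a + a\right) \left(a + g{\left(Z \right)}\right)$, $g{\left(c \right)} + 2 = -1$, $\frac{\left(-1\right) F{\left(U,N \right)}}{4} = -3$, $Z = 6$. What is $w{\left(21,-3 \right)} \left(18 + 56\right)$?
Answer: $\frac{1523216}{21} \approx 72534.0$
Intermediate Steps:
$F{\left(U,N \right)} = 12$ ($F{\left(U,N \right)} = \left(-4\right) \left(-3\right) = 12$)
$g{\left(c \right)} = -3$ ($g{\left(c \right)} = -2 - 1 = -3$)
$M{\left(a \right)} = - \frac{2 a \left(-3 + a\right)}{7}$ ($M{\left(a \right)} = - \frac{\left(a + a\right) \left(a - 3\right)}{7} = - \frac{2 a \left(-3 + a\right)}{7}$)
$w{\left(q,y \right)} = - \frac{8}{3} + \frac{\left(-11 + q^{2}\right) \left(12 + \frac{2 y \left(3 - y\right)}{7}\right)}{3}$
$w{\left(21,-3 \right)} \left(18 + 56\right) = \left(- \frac{140}{3} + 4 \cdot 21^{2} + \frac{22}{21} \left(-3\right) \left(-3 - 3\right) - - \frac{2 \cdot 21^{2} \left(-3 - 3\right)}{7}\right) \left(18 + 56\right) = \left(- \frac{140}{3} + 4 \cdot 441 + \frac{22}{21} \left(-3\right) \left(-6\right) - \left(- \frac{2}{7}\right) 441 \left(-6\right)\right) 74 = \left(- \frac{140}{3} + 1764 + \frac{132}{7} - 756\right) 74 = \frac{20584}{21} \cdot 74 = \frac{1523216}{21}$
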